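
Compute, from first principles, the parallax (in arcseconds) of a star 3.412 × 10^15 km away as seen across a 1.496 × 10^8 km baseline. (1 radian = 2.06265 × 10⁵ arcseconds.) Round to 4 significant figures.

0.009044 arcsec

θ ≈ B/d = (1.496 × 10^8) / (3.412 × 10^15) = 4.3845 × 10^-8 rad.
In arcseconds: 4.3845 × 10^-8 × 206265 = 0.0090437″.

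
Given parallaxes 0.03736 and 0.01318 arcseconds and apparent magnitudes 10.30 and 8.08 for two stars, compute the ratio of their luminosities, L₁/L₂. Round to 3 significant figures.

L₁/L₂ = 0.0161

d₁ = 1/p₁ = 1/0.03736″ = 26.767 pc; d₂ = 1/p₂ = 1/0.01318″ = 75.873 pc.
M₁ = m₁ − 5 log₁₀ d₁ + 5 = 10.30 − 7.1380 + 5 = 8.1620.
M₂ = 8.08 − 9.4004 + 5 = 3.6796.
L₁/L₂ = 10^(0.4(M₂ − M₁)) = 10^(0.4 × (-4.4824)) = 10^(-1.79296) = 0.016108.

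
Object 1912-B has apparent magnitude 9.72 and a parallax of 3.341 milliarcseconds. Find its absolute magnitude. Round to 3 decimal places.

M = 2.339

d = 1/p = 1/0.003341″ = 299.31 pc.
m − M = 5 log₁₀(299.31) − 5 = 12.3806 − 5 = 7.3806.
M = m − (m − M) = 9.72 − 7.3806 = 2.339.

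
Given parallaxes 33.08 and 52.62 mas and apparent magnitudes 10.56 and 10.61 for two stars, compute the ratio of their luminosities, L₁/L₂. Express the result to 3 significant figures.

L₁/L₂ = 2.65

d₁ = 1/p₁ = 1/0.03308″ = 30.23 pc; d₂ = 1/p₂ = 1/0.05262″ = 19.004 pc.
M₁ = m₁ − 5 log₁₀ d₁ + 5 = 10.56 − 7.4022 + 5 = 8.1578.
M₂ = 10.61 − 6.3942 + 5 = 9.2158.
L₁/L₂ = 10^(0.4(M₂ − M₁)) = 10^(0.4 × 1.0580) = 10^0.42320 = 2.6497.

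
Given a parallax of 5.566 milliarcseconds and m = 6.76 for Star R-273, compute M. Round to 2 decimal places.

M = 0.49

d = 1/p = 1/0.005566″ = 179.66 pc.
m − M = 5 log₁₀(179.66) − 5 = 11.2723 − 5 = 6.2723.
M = m − (m − M) = 6.76 − 6.2723 = 0.49.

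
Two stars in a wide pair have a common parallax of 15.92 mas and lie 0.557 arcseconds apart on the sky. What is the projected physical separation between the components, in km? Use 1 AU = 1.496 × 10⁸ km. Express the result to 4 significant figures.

d = 1/p = 1/0.01592″ = 62.814 pc.
At distance d (pc), an angle of θ arcsec spans θ·d AU: s = 0.557 × 62.814 = 34.987 AU.
= 34.987 × 1.496 × 10⁸ km = 5.2341 × 10^9 km.

5.234 × 10^9 km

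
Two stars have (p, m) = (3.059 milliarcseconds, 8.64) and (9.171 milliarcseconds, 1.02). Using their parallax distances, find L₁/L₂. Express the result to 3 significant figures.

d₁ = 1/p₁ = 1/0.003059″ = 326.9 pc; d₂ = 1/p₂ = 1/0.009171″ = 109.04 pc.
M₁ = m₁ − 5 log₁₀ d₁ + 5 = 8.64 − 12.5721 + 5 = 1.0679.
M₂ = 1.02 − 10.1879 + 5 = -4.1679.
L₁/L₂ = 10^(0.4(M₂ − M₁)) = 10^(0.4 × (-5.2358)) = 10^(-2.09432) = 0.0080479.

L₁/L₂ = 0.00805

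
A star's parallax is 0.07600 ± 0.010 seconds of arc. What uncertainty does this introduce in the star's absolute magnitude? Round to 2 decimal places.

σ_M = 0.29 mag

M = m − 5 log₁₀ d + 5 = m + 5 log₁₀ p + 5, so ∂M/∂p = 5/(p ln 10).
σ_M = (5/ln 10) · (σ_p/p) = 2.1715 × 0.010/0.07600 = 2.1715 × 0.13158 = 0.28573.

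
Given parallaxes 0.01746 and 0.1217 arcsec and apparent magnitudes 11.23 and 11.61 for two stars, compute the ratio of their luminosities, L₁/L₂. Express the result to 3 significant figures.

L₁/L₂ = 68.9

d₁ = 1/p₁ = 1/0.01746″ = 57.274 pc; d₂ = 1/p₂ = 1/0.1217″ = 8.2169 pc.
M₁ = m₁ − 5 log₁₀ d₁ + 5 = 11.23 − 8.7898 + 5 = 7.4402.
M₂ = 11.61 − 4.5735 + 5 = 12.0365.
L₁/L₂ = 10^(0.4(M₂ − M₁)) = 10^(0.4 × 4.5963) = 10^1.83852 = 68.948.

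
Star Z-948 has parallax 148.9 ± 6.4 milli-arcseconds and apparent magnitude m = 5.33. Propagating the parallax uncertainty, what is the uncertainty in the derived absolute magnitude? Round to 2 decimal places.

M = m − 5 log₁₀ d + 5 = m + 5 log₁₀ p + 5, so ∂M/∂p = 5/(p ln 10).
σ_M = (5/ln 10) · (σ_p/p) = 2.1715 × 6.4/148.9 = 2.1715 × 0.042982 = 0.093335.

σ_M = 0.09 mag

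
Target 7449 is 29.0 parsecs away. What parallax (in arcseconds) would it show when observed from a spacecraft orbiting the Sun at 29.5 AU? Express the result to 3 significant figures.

p (arcsec) = B (AU) / d (pc).
p = 29.5 / 29.0 = 1.0172 arcsec.

1.02 arcsec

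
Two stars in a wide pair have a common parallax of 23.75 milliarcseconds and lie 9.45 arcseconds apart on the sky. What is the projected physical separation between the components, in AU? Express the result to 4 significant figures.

397.9 AU

d = 1/p = 1/0.02375″ = 42.105 pc.
At distance d (pc), an angle of θ arcsec spans θ·d AU: s = 9.45 × 42.105 = 397.89 AU.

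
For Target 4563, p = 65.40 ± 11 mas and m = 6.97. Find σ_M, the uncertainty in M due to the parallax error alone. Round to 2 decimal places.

σ_M = 0.37 mag

M = m − 5 log₁₀ d + 5 = m + 5 log₁₀ p + 5, so ∂M/∂p = 5/(p ln 10).
σ_M = (5/ln 10) · (σ_p/p) = 2.1715 × 11/65.40 = 2.1715 × 0.1682 = 0.36525.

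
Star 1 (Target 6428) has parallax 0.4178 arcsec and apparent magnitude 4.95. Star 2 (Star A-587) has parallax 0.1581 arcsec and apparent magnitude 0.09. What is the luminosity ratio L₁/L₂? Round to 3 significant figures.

d₁ = 1/p₁ = 1/0.4178″ = 2.3935 pc; d₂ = 1/p₂ = 1/0.1581″ = 6.3251 pc.
M₁ = m₁ − 5 log₁₀ d₁ + 5 = 4.95 − 1.8952 + 5 = 8.0548.
M₂ = 0.09 − 4.0053 + 5 = 1.0847.
L₁/L₂ = 10^(0.4(M₂ − M₁)) = 10^(0.4 × (-6.9701)) = 10^(-2.78804) = 0.0016291.

L₁/L₂ = 0.00163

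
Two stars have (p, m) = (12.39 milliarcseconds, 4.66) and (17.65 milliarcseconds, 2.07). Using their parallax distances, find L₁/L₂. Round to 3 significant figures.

d₁ = 1/p₁ = 1/0.01239″ = 80.71 pc; d₂ = 1/p₂ = 1/0.01765″ = 56.657 pc.
M₁ = m₁ − 5 log₁₀ d₁ + 5 = 4.66 − 9.5346 + 5 = 0.1254.
M₂ = 2.07 − 8.7663 + 5 = -1.6963.
L₁/L₂ = 10^(0.4(M₂ − M₁)) = 10^(0.4 × (-1.8217)) = 10^(-0.72868) = 0.18678.

L₁/L₂ = 0.187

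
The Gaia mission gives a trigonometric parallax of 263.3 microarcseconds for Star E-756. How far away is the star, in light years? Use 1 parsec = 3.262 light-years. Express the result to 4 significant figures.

p = 263.3 microarcseconds = 0.0002633 arcsec.
d = 1/p = 1/0.0002633 = 3797.9 pc.
In light-years: 3797.9 × 3.262 = 12389 ly.

12390 light years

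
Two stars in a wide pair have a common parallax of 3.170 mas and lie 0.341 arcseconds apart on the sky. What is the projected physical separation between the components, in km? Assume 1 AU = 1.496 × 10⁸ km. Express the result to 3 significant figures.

1.61 × 10^10 km

d = 1/p = 1/0.003170″ = 315.46 pc.
At distance d (pc), an angle of θ arcsec spans θ·d AU: s = 0.341 × 315.46 = 107.57 AU.
= 107.57 × 1.496 × 10⁸ km = 1.6092 × 10^10 km.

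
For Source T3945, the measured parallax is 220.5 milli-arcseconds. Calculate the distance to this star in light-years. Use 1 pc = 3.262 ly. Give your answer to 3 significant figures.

14.8 light years

p = 220.5 milli-arcseconds = 0.2205 arcsec.
d = 1/p = 1/0.2205 = 4.5351 pc.
In light-years: 4.5351 × 3.262 = 14.793 ly.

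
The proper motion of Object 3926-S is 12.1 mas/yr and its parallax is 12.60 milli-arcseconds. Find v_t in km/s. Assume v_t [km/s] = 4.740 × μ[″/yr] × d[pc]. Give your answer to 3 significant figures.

d = 1/p = 1/0.01260″ = 79.365 pc.
μ = 12.1 mas/yr = 0.0121 ″/yr.
v_t = 4.74 × μ × d = 4.74 × 0.0121 × 79.365 = 4.5519 km/s.

4.55 km/s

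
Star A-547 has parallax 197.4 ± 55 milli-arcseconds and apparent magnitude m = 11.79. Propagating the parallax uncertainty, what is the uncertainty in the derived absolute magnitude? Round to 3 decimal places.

σ_M = 0.605 mag

M = m − 5 log₁₀ d + 5 = m + 5 log₁₀ p + 5, so ∂M/∂p = 5/(p ln 10).
σ_M = (5/ln 10) · (σ_p/p) = 2.1715 × 55/197.4 = 2.1715 × 0.27862 = 0.60502.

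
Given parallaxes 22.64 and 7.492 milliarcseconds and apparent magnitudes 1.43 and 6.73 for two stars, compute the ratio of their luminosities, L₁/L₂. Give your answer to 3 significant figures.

L₁/L₂ = 14.4

d₁ = 1/p₁ = 1/0.02264″ = 44.17 pc; d₂ = 1/p₂ = 1/0.007492″ = 133.48 pc.
M₁ = m₁ − 5 log₁₀ d₁ + 5 = 1.43 − 8.2256 + 5 = -1.7956.
M₂ = 6.73 − 10.6271 + 5 = 1.1029.
L₁/L₂ = 10^(0.4(M₂ − M₁)) = 10^(0.4 × 2.8985) = 10^1.15940 = 14.434.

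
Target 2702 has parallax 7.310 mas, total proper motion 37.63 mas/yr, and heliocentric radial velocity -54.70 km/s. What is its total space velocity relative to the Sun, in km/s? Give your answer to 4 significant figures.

59.90 km/s

d = 1/p = 1/0.007310″ = 136.8 pc.
μ = 37.63 mas/yr = 0.03763 ″/yr.
v_t = 4.740 μ d = 4.740 × 0.03763 × 136.8 = 24.4 km/s.
v = √(v_r² + v_t²) = √((-54.70)² + 24.4²) = √3587.45 = 59.895 km/s.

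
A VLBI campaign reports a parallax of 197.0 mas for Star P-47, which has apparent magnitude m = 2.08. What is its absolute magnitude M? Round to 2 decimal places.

d = 1/p = 1/0.1970″ = 5.0761 pc.
m − M = 5 log₁₀(5.0761) − 5 = 3.5277 − 5 = -1.4723.
M = m − (m − M) = 2.08 − (-1.4723) = 3.55.

M = 3.55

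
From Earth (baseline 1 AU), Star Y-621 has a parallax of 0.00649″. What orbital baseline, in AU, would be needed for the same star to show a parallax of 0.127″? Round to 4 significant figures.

Parallax scales linearly with baseline: p ∝ B, so B = p_target / p_Earth × 1 AU.
B = 0.127 / 0.00649 = 19.569 AU.

19.57 AU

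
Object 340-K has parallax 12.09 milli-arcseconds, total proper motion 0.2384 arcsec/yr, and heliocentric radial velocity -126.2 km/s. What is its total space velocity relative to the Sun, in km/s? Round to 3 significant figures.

157 km/s

d = 1/p = 1/0.01209″ = 82.713 pc.
v_t = 4.740 μ d = 4.740 × 0.2384 × 82.713 = 93.467 km/s.
v = √(v_r² + v_t²) = √((-126.2)² + 93.467²) = √24662.5 = 157.04 km/s.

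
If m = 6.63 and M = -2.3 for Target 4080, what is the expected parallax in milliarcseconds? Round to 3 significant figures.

m − M = 6.63 − (-2.3) = 8.93.
d = 10^((m−M)/5 + 1) = 10^2.786 = 610.94 pc.
p = 1/d = 1/610.94 = 0.0016368 arcsec = 1.6368 mas.

1.64 mas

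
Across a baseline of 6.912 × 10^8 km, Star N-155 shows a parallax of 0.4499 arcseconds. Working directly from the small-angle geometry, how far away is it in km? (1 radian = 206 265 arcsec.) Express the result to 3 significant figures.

θ = 0.4499″ = 0.4499/206265 = 2.1812 × 10^-6 rad.
d = B/θ = (6.912 × 10^8) / (2.1812 × 10^-6) = 3.1689 × 10^14 km.

3.17 × 10^14 km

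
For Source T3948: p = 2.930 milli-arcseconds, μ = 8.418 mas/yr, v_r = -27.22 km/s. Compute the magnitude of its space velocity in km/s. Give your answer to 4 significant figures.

d = 1/p = 1/0.002930″ = 341.3 pc.
μ = 8.418 mas/yr = 0.008418 ″/yr.
v_t = 4.740 μ d = 4.740 × 0.008418 × 341.3 = 13.618 km/s.
v = √(v_r² + v_t²) = √((-27.22)² + 13.618²) = √926.378 = 30.436 km/s.

30.44 km/s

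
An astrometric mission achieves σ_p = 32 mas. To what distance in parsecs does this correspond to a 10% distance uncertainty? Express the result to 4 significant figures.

σ_d/d = σ_p/p, so the condition is σ_p/p ≤ 0.10, i.e. p ≥ σ_p/0.10.
p_min = 32/0.10 = 320 mas = 0.32 arcsec.
d_max = 1/p_min = 1/0.32 = 3.125 pc.

3.125 pc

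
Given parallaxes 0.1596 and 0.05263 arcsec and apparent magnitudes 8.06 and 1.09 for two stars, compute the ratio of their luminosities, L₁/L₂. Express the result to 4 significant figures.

L₁/L₂ = 0.0001772

d₁ = 1/p₁ = 1/0.1596″ = 6.2657 pc; d₂ = 1/p₂ = 1/0.05263″ = 19.001 pc.
M₁ = m₁ − 5 log₁₀ d₁ + 5 = 8.06 − 3.9848 + 5 = 9.0752.
M₂ = 1.09 − 6.3939 + 5 = -0.3039.
L₁/L₂ = 10^(0.4(M₂ − M₁)) = 10^(0.4 × (-9.3791)) = 10^(-3.75164) = 0.00017716.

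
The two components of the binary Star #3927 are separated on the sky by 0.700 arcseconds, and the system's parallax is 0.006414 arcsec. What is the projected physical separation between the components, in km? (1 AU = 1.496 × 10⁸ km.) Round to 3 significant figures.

1.63 × 10^10 km

d = 1/p = 1/0.006414″ = 155.91 pc.
At distance d (pc), an angle of θ arcsec spans θ·d AU: s = 0.700 × 155.91 = 109.14 AU.
= 109.14 × 1.496 × 10⁸ km = 1.6327 × 10^10 km.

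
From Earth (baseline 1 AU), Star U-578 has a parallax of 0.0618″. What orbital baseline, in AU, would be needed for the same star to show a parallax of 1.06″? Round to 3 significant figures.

Parallax scales linearly with baseline: p ∝ B, so B = p_target / p_Earth × 1 AU.
B = 1.06 / 0.0618 = 17.152 AU.

17.2 AU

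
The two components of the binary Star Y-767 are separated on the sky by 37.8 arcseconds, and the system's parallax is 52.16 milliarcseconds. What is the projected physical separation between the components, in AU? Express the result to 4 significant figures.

724.7 AU

d = 1/p = 1/0.05216″ = 19.172 pc.
At distance d (pc), an angle of θ arcsec spans θ·d AU: s = 37.8 × 19.172 = 724.7 AU.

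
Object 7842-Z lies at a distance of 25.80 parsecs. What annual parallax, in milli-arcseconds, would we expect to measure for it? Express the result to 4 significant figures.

38.76 mas

p = 1/d = 1/25.8 = 0.03876 arcsec.
= 0.03876 × 1000 = 38.76 mas.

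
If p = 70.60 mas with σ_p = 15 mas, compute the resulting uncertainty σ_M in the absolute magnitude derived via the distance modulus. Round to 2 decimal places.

M = m − 5 log₁₀ d + 5 = m + 5 log₁₀ p + 5, so ∂M/∂p = 5/(p ln 10).
σ_M = (5/ln 10) · (σ_p/p) = 2.1715 × 15/70.60 = 2.1715 × 0.21246 = 0.46136.

σ_M = 0.46 mag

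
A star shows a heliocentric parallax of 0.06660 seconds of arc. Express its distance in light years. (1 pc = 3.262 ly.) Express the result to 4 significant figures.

48.98 light years

d = 1/p = 1/0.06660 = 15.015 pc.
In light-years: 15.015 × 3.262 = 48.979 ly.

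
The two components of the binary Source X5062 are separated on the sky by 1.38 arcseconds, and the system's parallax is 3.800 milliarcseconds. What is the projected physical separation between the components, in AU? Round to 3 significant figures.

d = 1/p = 1/0.003800″ = 263.16 pc.
At distance d (pc), an angle of θ arcsec spans θ·d AU: s = 1.38 × 263.16 = 363.16 AU.

363 AU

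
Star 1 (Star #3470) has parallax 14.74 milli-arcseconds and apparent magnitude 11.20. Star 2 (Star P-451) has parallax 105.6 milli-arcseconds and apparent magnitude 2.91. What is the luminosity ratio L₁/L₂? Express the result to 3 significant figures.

L₁/L₂ = 0.0248

d₁ = 1/p₁ = 1/0.01474″ = 67.843 pc; d₂ = 1/p₂ = 1/0.1056″ = 9.4697 pc.
M₁ = m₁ − 5 log₁₀ d₁ + 5 = 11.20 − 9.1575 + 5 = 7.0425.
M₂ = 2.91 − 4.8817 + 5 = 3.0283.
L₁/L₂ = 10^(0.4(M₂ − M₁)) = 10^(0.4 × (-4.0142)) = 10^(-1.60568) = 0.024792.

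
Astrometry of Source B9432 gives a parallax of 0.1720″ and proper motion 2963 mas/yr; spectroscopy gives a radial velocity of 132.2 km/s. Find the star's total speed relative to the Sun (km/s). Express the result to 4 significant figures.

155.4 km/s

d = 1/p = 1/0.1720″ = 5.814 pc.
μ = 2963 mas/yr = 2.963 ″/yr.
v_t = 4.740 μ d = 4.740 × 2.963 × 5.814 = 81.655 km/s.
v = √(v_r² + v_t²) = √(132.2² + 81.655²) = √24144.4 = 155.38 km/s.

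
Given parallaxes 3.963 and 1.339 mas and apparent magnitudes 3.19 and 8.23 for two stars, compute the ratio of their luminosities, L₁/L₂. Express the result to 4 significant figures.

d₁ = 1/p₁ = 1/0.003963″ = 252.33 pc; d₂ = 1/p₂ = 1/0.001339″ = 746.83 pc.
M₁ = m₁ − 5 log₁₀ d₁ + 5 = 3.19 − 12.0098 + 5 = -3.8198.
M₂ = 8.23 − 14.3661 + 5 = -1.1361.
L₁/L₂ = 10^(0.4(M₂ − M₁)) = 10^(0.4 × 2.6837) = 10^1.07348 = 11.843.

L₁/L₂ = 11.84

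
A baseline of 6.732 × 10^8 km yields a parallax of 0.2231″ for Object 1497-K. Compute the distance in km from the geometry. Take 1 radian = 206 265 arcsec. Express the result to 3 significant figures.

θ = 0.2231″ = 0.2231/206265 = 1.0816 × 10^-6 rad.
d = B/θ = (6.732 × 10^8) / (1.0816 × 10^-6) = 6.2241 × 10^14 km.

6.22 × 10^14 km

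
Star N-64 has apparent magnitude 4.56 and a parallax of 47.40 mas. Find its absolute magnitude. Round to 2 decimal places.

d = 1/p = 1/0.04740″ = 21.097 pc.
m − M = 5 log₁₀(21.097) − 5 = 6.6211 − 5 = 1.6211.
M = m − (m − M) = 4.56 − 1.6211 = 2.94.

M = 2.94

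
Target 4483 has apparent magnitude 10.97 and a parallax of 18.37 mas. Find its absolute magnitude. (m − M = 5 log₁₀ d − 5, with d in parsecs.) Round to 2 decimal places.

M = 7.29

d = 1/p = 1/0.01837″ = 54.437 pc.
m − M = 5 log₁₀(54.437) − 5 = 8.6795 − 5 = 3.6795.
M = m − (m − M) = 10.97 − 3.6795 = 7.29.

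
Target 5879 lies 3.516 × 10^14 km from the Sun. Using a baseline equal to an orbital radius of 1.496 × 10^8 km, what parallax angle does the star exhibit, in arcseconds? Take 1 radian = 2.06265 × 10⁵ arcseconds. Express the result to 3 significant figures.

θ ≈ B/d = (1.496 × 10^8) / (3.516 × 10^14) = 4.2548 × 10^-7 rad.
In arcseconds: 4.2548 × 10^-7 × 206265 = 0.087762″.

0.0878 arcsec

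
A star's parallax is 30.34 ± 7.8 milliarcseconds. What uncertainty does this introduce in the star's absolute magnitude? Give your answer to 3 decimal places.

σ_M = 0.558 mag

M = m − 5 log₁₀ d + 5 = m + 5 log₁₀ p + 5, so ∂M/∂p = 5/(p ln 10).
σ_M = (5/ln 10) · (σ_p/p) = 2.1715 × 7.8/30.34 = 2.1715 × 0.25709 = 0.55827.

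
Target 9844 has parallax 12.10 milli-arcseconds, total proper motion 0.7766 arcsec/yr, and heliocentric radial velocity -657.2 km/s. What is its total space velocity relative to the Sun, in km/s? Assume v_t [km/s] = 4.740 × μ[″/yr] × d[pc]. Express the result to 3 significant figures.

724 km/s

d = 1/p = 1/0.01210″ = 82.645 pc.
v_t = 4.740 μ d = 4.740 × 0.7766 × 82.645 = 304.22 km/s.
v = √(v_r² + v_t²) = √((-657.2)² + 304.22²) = √524462 = 724.2 km/s.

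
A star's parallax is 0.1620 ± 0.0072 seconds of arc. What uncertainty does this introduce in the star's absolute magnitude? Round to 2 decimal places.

σ_M = 0.10 mag

M = m − 5 log₁₀ d + 5 = m + 5 log₁₀ p + 5, so ∂M/∂p = 5/(p ln 10).
σ_M = (5/ln 10) · (σ_p/p) = 2.1715 × 0.0072/0.1620 = 2.1715 × 0.044444 = 0.09651.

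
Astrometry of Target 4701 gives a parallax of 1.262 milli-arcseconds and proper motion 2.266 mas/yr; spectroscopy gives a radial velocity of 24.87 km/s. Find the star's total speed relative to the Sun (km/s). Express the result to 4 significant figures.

d = 1/p = 1/0.001262″ = 792.39 pc.
μ = 2.266 mas/yr = 0.002266 ″/yr.
v_t = 4.740 μ d = 4.740 × 0.002266 × 792.39 = 8.5109 km/s.
v = √(v_r² + v_t²) = √(24.87² + 8.5109²) = √690.952 = 26.286 km/s.

26.29 km/s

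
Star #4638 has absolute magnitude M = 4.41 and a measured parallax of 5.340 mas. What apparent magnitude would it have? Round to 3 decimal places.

m = 10.772

d = 1/p = 1/0.005340″ = 187.27 pc.
m − M = 5 log₁₀ d − 5 = 5 log₁₀(187.27) − 5 = 11.3623 − 5 = 6.3623.
m = M + (m − M) = 4.41 + 6.3623 = 10.772.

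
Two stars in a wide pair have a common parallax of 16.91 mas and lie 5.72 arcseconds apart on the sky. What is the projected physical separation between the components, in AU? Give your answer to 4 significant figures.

338.3 AU

d = 1/p = 1/0.01691″ = 59.137 pc.
At distance d (pc), an angle of θ arcsec spans θ·d AU: s = 5.72 × 59.137 = 338.26 AU.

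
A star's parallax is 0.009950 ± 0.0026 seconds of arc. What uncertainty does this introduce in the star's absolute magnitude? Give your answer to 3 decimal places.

σ_M = 0.567 mag

M = m − 5 log₁₀ d + 5 = m + 5 log₁₀ p + 5, so ∂M/∂p = 5/(p ln 10).
σ_M = (5/ln 10) · (σ_p/p) = 2.1715 × 0.0026/0.009950 = 2.1715 × 0.26131 = 0.56743.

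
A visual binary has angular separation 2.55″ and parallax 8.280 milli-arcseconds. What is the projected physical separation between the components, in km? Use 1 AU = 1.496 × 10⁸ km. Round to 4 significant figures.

d = 1/p = 1/0.008280″ = 120.77 pc.
At distance d (pc), an angle of θ arcsec spans θ·d AU: s = 2.55 × 120.77 = 307.96 AU.
= 307.96 × 1.496 × 10⁸ km = 4.6071 × 10^10 km.

4.607 × 10^10 km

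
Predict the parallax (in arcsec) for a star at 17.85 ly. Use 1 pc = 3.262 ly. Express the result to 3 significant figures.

d = 17.85 ly ÷ 3.262 = 5.4721 pc.
p = 1/d = 1/5.4721 = 0.18275 arcsec.

0.183 arcsec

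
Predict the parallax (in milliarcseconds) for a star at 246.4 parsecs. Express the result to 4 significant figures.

4.058 mas

p = 1/d = 1/246.4 = 0.0040584 arcsec.
= 0.0040584 × 1000 = 4.0584 mas.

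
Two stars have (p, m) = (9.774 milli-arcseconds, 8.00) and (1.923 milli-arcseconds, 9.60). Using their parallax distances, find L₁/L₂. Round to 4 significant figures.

d₁ = 1/p₁ = 1/0.009774″ = 102.31 pc; d₂ = 1/p₂ = 1/0.001923″ = 520.02 pc.
M₁ = m₁ − 5 log₁₀ d₁ + 5 = 8.00 − 10.0496 + 5 = 2.9504.
M₂ = 9.60 − 13.5801 + 5 = 1.0199.
L₁/L₂ = 10^(0.4(M₂ − M₁)) = 10^(0.4 × (-1.9305)) = 10^(-0.77220) = 0.16897.

L₁/L₂ = 0.1690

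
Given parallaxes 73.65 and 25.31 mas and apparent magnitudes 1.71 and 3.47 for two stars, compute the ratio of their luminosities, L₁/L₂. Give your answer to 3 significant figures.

L₁/L₂ = 0.597

d₁ = 1/p₁ = 1/0.07365″ = 13.578 pc; d₂ = 1/p₂ = 1/0.02531″ = 39.51 pc.
M₁ = m₁ − 5 log₁₀ d₁ + 5 = 1.71 − 5.6642 + 5 = 1.0458.
M₂ = 3.47 − 7.9835 + 5 = 0.4865.
L₁/L₂ = 10^(0.4(M₂ − M₁)) = 10^(0.4 × (-0.5593)) = 10^(-0.22372) = 0.59742.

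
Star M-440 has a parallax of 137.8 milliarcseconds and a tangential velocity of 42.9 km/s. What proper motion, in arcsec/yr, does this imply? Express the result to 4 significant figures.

1.247 arcsec/yr

d = 1/p = 1/0.1378″ = 7.2569 pc.
μ = v_t / (4.74 d) = 42.9 / (4.74 × 7.2569) = 42.9 / 34.398 = 1.2472 ″/yr.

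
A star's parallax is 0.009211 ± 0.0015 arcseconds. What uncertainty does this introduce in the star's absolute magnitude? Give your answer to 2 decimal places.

σ_M = 0.35 mag

M = m − 5 log₁₀ d + 5 = m + 5 log₁₀ p + 5, so ∂M/∂p = 5/(p ln 10).
σ_M = (5/ln 10) · (σ_p/p) = 2.1715 × 0.0015/0.009211 = 2.1715 × 0.16285 = 0.35363.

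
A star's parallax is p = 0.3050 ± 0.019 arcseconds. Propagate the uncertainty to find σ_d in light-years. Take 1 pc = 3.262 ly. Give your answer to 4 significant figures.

0.6663 ly

d = 1/p, so σ_d = σ_p / p².
σ_d = 0.0190 / (0.3050)² = 0.0190 / 0.093025 = 0.20425 pc = 0.20425 × 3.262 ly = 0.66626 ly.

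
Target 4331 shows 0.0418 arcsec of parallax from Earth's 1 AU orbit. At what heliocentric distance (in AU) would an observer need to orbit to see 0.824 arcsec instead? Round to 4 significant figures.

Parallax scales linearly with baseline: p ∝ B, so B = p_target / p_Earth × 1 AU.
B = 0.824 / 0.0418 = 19.713 AU.

19.71 AU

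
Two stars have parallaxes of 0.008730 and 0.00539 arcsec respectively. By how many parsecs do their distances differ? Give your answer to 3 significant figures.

71.0 pc

d_A = 1/0.008730″ = 114.55 pc; d_B = 1/0.005390″ = 185.53 pc.
|d_B − d_A| = |185.53 − 114.55| = 70.98 pc.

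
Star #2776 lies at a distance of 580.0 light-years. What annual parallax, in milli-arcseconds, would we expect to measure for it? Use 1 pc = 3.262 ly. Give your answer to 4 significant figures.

5.624 mas

d = 580.0 ly ÷ 3.262 = 177.81 pc.
p = 1/d = 1/177.81 = 0.005624 arcsec.
= 0.005624 × 1000 = 5.624 mas.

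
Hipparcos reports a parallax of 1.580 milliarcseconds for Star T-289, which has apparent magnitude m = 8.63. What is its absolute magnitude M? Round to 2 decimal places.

d = 1/p = 1/0.001580″ = 632.91 pc.
m − M = 5 log₁₀(632.91) − 5 = 14.0067 − 5 = 9.0067.
M = m − (m − M) = 8.63 − 9.0067 = -0.38.

M = -0.38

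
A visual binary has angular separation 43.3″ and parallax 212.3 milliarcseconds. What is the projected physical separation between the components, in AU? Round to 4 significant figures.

204.0 AU

d = 1/p = 1/0.2123″ = 4.7103 pc.
At distance d (pc), an angle of θ arcsec spans θ·d AU: s = 43.3 × 4.7103 = 203.96 AU.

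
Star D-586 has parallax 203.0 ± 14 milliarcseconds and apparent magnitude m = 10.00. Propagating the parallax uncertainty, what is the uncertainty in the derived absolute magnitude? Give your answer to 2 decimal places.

σ_M = 0.15 mag

M = m − 5 log₁₀ d + 5 = m + 5 log₁₀ p + 5, so ∂M/∂p = 5/(p ln 10).
σ_M = (5/ln 10) · (σ_p/p) = 2.1715 × 14/203.0 = 2.1715 × 0.068966 = 0.14976.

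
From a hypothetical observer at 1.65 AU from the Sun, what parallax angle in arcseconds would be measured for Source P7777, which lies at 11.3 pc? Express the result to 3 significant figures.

0.146 arcsec

p (arcsec) = B (AU) / d (pc).
p = 1.65 / 11.3 = 0.14602 arcsec.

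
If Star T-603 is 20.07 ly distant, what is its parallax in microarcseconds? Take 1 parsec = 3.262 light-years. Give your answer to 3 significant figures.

d = 20.07 ly ÷ 3.262 = 6.1527 pc.
p = 1/d = 1/6.1527 = 0.16253 arcsec.
= 0.16253 × 10⁶ = 1.6253 × 10^5 μas.

163000 μas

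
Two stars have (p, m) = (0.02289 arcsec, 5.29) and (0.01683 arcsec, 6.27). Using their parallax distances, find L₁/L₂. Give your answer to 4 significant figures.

L₁/L₂ = 1.333

d₁ = 1/p₁ = 1/0.02289″ = 43.687 pc; d₂ = 1/p₂ = 1/0.01683″ = 59.418 pc.
M₁ = m₁ − 5 log₁₀ d₁ + 5 = 5.29 − 8.2018 + 5 = 2.0882.
M₂ = 6.27 − 8.8696 + 5 = 2.4004.
L₁/L₂ = 10^(0.4(M₂ − M₁)) = 10^(0.4 × 0.3122) = 10^0.12488 = 1.3332.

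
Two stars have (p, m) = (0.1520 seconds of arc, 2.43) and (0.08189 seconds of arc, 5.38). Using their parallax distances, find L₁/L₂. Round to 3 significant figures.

L₁/L₂ = 4.39

d₁ = 1/p₁ = 1/0.1520″ = 6.5789 pc; d₂ = 1/p₂ = 1/0.08189″ = 12.212 pc.
M₁ = m₁ − 5 log₁₀ d₁ + 5 = 2.43 − 4.0908 + 5 = 3.3392.
M₂ = 5.38 − 5.4339 + 5 = 4.9461.
L₁/L₂ = 10^(0.4(M₂ − M₁)) = 10^(0.4 × 1.6069) = 10^0.64276 = 4.393.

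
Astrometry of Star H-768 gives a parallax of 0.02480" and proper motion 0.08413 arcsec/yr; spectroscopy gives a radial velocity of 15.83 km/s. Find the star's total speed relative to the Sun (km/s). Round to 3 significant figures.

22.6 km/s

d = 1/p = 1/0.02480″ = 40.323 pc.
v_t = 4.740 μ d = 4.740 × 0.08413 × 40.323 = 16.08 km/s.
v = √(v_r² + v_t²) = √(15.83² + 16.08²) = √509.155 = 22.564 km/s.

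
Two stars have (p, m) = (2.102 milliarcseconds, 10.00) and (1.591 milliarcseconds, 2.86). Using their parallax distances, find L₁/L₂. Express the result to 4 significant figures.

d₁ = 1/p₁ = 1/0.002102″ = 475.74 pc; d₂ = 1/p₂ = 1/0.001591″ = 628.54 pc.
M₁ = m₁ − 5 log₁₀ d₁ + 5 = 10.00 − 13.3868 + 5 = 1.6132.
M₂ = 2.86 − 13.9917 + 5 = -6.1317.
L₁/L₂ = 10^(0.4(M₂ − M₁)) = 10^(0.4 × (-7.7449)) = 10^(-3.09796) = 0.00079807.

L₁/L₂ = 0.0007981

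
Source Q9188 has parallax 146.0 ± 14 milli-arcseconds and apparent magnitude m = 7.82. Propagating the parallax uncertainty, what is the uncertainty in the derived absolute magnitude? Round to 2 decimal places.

σ_M = 0.21 mag

M = m − 5 log₁₀ d + 5 = m + 5 log₁₀ p + 5, so ∂M/∂p = 5/(p ln 10).
σ_M = (5/ln 10) · (σ_p/p) = 2.1715 × 14/146.0 = 2.1715 × 0.09589 = 0.20823.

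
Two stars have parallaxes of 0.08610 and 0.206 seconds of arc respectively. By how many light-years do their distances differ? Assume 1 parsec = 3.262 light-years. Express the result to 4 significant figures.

22.05 ly

d_A = 1/0.08610″ = 11.614 pc; d_B = 1/0.2060″ = 4.8544 pc.
|d_B − d_A| = |4.8544 − 11.614| = 6.7596 pc = 6.7596 × 3.262 ly = 22.05 ly.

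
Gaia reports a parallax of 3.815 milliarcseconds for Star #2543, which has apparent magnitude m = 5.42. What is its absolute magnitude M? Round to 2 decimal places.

d = 1/p = 1/0.003815″ = 262.12 pc.
m − M = 5 log₁₀(262.12) − 5 = 12.0925 − 5 = 7.0925.
M = m − (m − M) = 5.42 − 7.0925 = -1.67.

M = -1.67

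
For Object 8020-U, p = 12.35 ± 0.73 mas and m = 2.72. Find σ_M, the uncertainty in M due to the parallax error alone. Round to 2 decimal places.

M = m − 5 log₁₀ d + 5 = m + 5 log₁₀ p + 5, so ∂M/∂p = 5/(p ln 10).
σ_M = (5/ln 10) · (σ_p/p) = 2.1715 × 0.73/12.35 = 2.1715 × 0.059109 = 0.12836.

σ_M = 0.13 mag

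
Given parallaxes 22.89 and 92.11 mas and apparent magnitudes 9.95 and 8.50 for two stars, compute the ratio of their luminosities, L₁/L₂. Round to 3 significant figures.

L₁/L₂ = 4.26

d₁ = 1/p₁ = 1/0.02289″ = 43.687 pc; d₂ = 1/p₂ = 1/0.09211″ = 10.857 pc.
M₁ = m₁ − 5 log₁₀ d₁ + 5 = 9.95 − 8.2018 + 5 = 6.7482.
M₂ = 8.50 − 5.1785 + 5 = 8.3215.
L₁/L₂ = 10^(0.4(M₂ − M₁)) = 10^(0.4 × 1.5733) = 10^0.62932 = 4.2591.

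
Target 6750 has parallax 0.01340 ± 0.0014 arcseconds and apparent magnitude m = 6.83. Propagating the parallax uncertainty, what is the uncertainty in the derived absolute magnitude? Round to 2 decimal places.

σ_M = 0.23 mag

M = m − 5 log₁₀ d + 5 = m + 5 log₁₀ p + 5, so ∂M/∂p = 5/(p ln 10).
σ_M = (5/ln 10) · (σ_p/p) = 2.1715 × 0.0014/0.01340 = 2.1715 × 0.10448 = 0.22688.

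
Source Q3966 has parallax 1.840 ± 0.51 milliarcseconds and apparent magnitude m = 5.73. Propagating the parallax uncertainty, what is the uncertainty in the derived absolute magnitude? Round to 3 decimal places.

σ_M = 0.602 mag

M = m − 5 log₁₀ d + 5 = m + 5 log₁₀ p + 5, so ∂M/∂p = 5/(p ln 10).
σ_M = (5/ln 10) · (σ_p/p) = 2.1715 × 0.51/1.840 = 2.1715 × 0.27717 = 0.60187.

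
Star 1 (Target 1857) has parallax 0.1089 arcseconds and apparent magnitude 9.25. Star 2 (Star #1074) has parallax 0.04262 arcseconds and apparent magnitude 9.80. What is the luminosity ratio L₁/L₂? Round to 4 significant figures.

d₁ = 1/p₁ = 1/0.1089″ = 9.1827 pc; d₂ = 1/p₂ = 1/0.04262″ = 23.463 pc.
M₁ = m₁ − 5 log₁₀ d₁ + 5 = 9.25 − 4.8149 + 5 = 9.4351.
M₂ = 9.80 − 6.8519 + 5 = 7.9481.
L₁/L₂ = 10^(0.4(M₂ − M₁)) = 10^(0.4 × (-1.4870)) = 10^(-0.59480) = 0.25421.

L₁/L₂ = 0.2542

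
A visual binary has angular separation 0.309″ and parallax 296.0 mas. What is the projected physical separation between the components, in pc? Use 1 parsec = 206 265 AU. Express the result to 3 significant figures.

5.06 × 10^-6 pc

d = 1/p = 1/0.2960″ = 3.3784 pc.
At distance d (pc), an angle of θ arcsec spans θ·d AU: s = 0.309 × 3.3784 = 1.0439 AU.
= 1.0439 / 206265 = 5.0610 × 10^-6 pc.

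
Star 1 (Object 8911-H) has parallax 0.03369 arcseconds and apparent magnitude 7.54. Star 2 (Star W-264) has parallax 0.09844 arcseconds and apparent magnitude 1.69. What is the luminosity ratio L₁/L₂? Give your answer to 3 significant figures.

d₁ = 1/p₁ = 1/0.03369″ = 29.682 pc; d₂ = 1/p₂ = 1/0.09844″ = 10.158 pc.
M₁ = m₁ − 5 log₁₀ d₁ + 5 = 7.54 − 7.3625 + 5 = 5.1775.
M₂ = 1.69 − 5.0340 + 5 = 1.6560.
L₁/L₂ = 10^(0.4(M₂ − M₁)) = 10^(0.4 × (-3.5215)) = 10^(-1.40860) = 0.03903.

L₁/L₂ = 0.0390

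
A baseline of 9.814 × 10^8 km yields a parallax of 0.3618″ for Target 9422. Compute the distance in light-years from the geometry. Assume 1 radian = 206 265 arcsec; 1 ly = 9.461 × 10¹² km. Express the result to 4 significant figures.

θ = 0.3618″ = 0.3618/206265 = 1.7541 × 10^-6 rad.
d = B/θ = (9.814 × 10^8) / (1.7541 × 10^-6) = 5.5949 × 10^14 km = (5.5949 × 10^14) / (9.461 × 10^12) ly = 59.136 ly.

59.14 ly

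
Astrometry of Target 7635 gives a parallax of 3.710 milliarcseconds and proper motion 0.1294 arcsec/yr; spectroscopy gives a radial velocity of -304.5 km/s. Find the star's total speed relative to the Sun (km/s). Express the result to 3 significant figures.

d = 1/p = 1/0.003710″ = 269.54 pc.
v_t = 4.740 μ d = 4.740 × 0.1294 × 269.54 = 165.32 km/s.
v = √(v_r² + v_t²) = √((-304.5)² + 165.32²) = √120051 = 346.48 km/s.

346 km/s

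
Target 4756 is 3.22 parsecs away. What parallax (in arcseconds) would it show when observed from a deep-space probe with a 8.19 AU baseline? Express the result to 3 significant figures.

2.54 arcsec

p (arcsec) = B (AU) / d (pc).
p = 8.19 / 3.22 = 2.5435 arcsec.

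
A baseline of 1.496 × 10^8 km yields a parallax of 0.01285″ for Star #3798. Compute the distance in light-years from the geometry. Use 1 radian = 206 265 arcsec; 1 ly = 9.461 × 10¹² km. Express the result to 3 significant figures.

254 ly

θ = 0.01285″ = 0.01285/206265 = 6.2298 × 10^-8 rad.
d = B/θ = (1.496 × 10^8) / (6.2298 × 10^-8) = 2.4014 × 10^15 km = (2.4014 × 10^15) / (9.461 × 10^12) ly = 253.82 ly.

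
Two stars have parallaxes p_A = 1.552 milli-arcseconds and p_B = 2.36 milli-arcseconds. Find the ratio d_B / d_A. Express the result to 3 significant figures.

0.658

Since d = 1/p, d_B/d_A = p_A/p_B.
= 1.552 / 2.36 = 0.65763.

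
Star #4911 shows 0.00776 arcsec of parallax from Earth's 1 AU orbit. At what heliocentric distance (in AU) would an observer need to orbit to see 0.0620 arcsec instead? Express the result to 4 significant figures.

7.990 AU

Parallax scales linearly with baseline: p ∝ B, so B = p_target / p_Earth × 1 AU.
B = 0.0620 / 0.00776 = 7.9897 AU.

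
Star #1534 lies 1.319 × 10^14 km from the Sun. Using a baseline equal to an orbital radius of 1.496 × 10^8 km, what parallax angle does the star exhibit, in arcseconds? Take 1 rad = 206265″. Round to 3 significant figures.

θ ≈ B/d = (1.496 × 10^8) / (1.319 × 10^14) = 1.1342 × 10^-6 rad.
In arcseconds: 1.1342 × 10^-6 × 206265 = 0.23395″.

0.234 arcsec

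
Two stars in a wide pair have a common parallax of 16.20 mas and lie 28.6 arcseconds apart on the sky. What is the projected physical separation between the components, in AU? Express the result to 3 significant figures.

1770 AU

d = 1/p = 1/0.01620″ = 61.728 pc.
At distance d (pc), an angle of θ arcsec spans θ·d AU: s = 28.6 × 61.728 = 1765.4 AU.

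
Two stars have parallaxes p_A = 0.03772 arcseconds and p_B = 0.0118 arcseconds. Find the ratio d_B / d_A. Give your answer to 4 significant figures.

3.197

Since d = 1/p, d_B/d_A = p_A/p_B.
= 0.03772 / 0.0118 = 3.1966.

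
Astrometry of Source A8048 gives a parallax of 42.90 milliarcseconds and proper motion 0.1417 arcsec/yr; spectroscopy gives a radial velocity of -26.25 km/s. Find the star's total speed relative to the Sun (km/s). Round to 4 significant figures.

30.56 km/s

d = 1/p = 1/0.04290″ = 23.31 pc.
v_t = 4.740 μ d = 4.740 × 0.1417 × 23.31 = 15.656 km/s.
v = √(v_r² + v_t²) = √((-26.25)² + 15.656²) = √934.173 = 30.564 km/s.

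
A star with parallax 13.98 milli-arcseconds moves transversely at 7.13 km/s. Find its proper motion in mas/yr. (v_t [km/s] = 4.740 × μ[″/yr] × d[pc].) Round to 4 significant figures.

d = 1/p = 1/0.01398″ = 71.531 pc.
μ = v_t / (4.74 d) = 7.13 / (4.74 × 71.531) = 7.13 / 339.06 = 0.021029 ″/yr = 21.029 mas/yr.

21.03 mas/yr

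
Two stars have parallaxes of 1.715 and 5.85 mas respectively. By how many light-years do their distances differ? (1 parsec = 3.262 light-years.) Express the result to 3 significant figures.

d_A = 1/0.001715″ = 583.09 pc; d_B = 1/0.005850″ = 170.94 pc.
|d_B − d_A| = |170.94 − 583.09| = 412.15 pc = 412.15 × 3.262 ly = 1344.4 ly.

1340 ly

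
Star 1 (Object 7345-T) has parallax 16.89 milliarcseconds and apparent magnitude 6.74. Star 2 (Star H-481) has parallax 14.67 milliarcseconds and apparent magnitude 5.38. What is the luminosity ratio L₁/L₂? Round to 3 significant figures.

d₁ = 1/p₁ = 1/0.01689″ = 59.207 pc; d₂ = 1/p₂ = 1/0.01467″ = 68.166 pc.
M₁ = m₁ − 5 log₁₀ d₁ + 5 = 6.74 − 8.8619 + 5 = 2.8781.
M₂ = 5.38 − 9.1678 + 5 = 1.2122.
L₁/L₂ = 10^(0.4(M₂ − M₁)) = 10^(0.4 × (-1.6659)) = 10^(-0.66636) = 0.2156.

L₁/L₂ = 0.216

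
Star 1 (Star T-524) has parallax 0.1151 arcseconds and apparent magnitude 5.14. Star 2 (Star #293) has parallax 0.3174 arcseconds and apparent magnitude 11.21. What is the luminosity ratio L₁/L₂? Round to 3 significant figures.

d₁ = 1/p₁ = 1/0.1151″ = 8.6881 pc; d₂ = 1/p₂ = 1/0.3174″ = 3.1506 pc.
M₁ = m₁ − 5 log₁₀ d₁ + 5 = 5.14 − 4.6946 + 5 = 5.4454.
M₂ = 11.21 − 2.4920 + 5 = 13.7180.
L₁/L₂ = 10^(0.4(M₂ − M₁)) = 10^(0.4 × 8.2726) = 10^3.30904 = 2037.2.

L₁/L₂ = 2040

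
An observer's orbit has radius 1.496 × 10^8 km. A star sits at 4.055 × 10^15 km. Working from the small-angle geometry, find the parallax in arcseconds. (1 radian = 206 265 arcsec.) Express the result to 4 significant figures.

0.007610 arcsec

θ ≈ B/d = (1.496 × 10^8) / (4.055 × 10^15) = 3.6893 × 10^-8 rad.
In arcseconds: 3.6893 × 10^-8 × 206265 = 0.0076097″.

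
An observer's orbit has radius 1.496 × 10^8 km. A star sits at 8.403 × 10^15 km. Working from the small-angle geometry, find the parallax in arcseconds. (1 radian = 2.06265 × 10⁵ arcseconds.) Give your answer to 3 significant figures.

0.00367 arcsec

θ ≈ B/d = (1.496 × 10^8) / (8.403 × 10^15) = 1.7803 × 10^-8 rad.
In arcseconds: 1.7803 × 10^-8 × 206265 = 0.0036721″.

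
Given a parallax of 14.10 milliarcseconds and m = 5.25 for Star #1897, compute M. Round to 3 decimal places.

M = 0.996

d = 1/p = 1/0.01410″ = 70.922 pc.
m − M = 5 log₁₀(70.922) − 5 = 9.2539 − 5 = 4.2539.
M = m − (m − M) = 5.25 − 4.2539 = 0.996.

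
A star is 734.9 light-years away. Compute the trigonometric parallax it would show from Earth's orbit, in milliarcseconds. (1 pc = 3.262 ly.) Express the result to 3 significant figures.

d = 734.9 ly ÷ 3.262 = 225.29 pc.
p = 1/d = 1/225.29 = 0.0044387 arcsec.
= 0.0044387 × 1000 = 4.4387 mas.

4.44 mas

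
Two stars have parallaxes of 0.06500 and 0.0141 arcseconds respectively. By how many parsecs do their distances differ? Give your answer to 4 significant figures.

d_A = 1/0.06500″ = 15.385 pc; d_B = 1/0.01410″ = 70.922 pc.
|d_B − d_A| = |70.922 − 15.385| = 55.537 pc.

55.54 pc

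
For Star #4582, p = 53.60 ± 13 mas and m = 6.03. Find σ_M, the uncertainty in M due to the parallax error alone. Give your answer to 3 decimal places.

σ_M = 0.527 mag

M = m − 5 log₁₀ d + 5 = m + 5 log₁₀ p + 5, so ∂M/∂p = 5/(p ln 10).
σ_M = (5/ln 10) · (σ_p/p) = 2.1715 × 13/53.60 = 2.1715 × 0.24254 = 0.52668.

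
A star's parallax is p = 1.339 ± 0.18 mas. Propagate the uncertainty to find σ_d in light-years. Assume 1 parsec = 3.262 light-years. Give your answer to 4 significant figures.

327.5 ly

d = 1/p, so σ_d = σ_p / p².
σ_d = 0.000180 / (0.001339)² = 0.000180 / 0.0000017929 = 100.4 pc = 100.4 × 3.262 ly = 327.5 ly.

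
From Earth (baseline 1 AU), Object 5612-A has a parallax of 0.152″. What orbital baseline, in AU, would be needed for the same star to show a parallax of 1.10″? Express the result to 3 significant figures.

7.24 AU

Parallax scales linearly with baseline: p ∝ B, so B = p_target / p_Earth × 1 AU.
B = 1.10 / 0.152 = 7.2368 AU.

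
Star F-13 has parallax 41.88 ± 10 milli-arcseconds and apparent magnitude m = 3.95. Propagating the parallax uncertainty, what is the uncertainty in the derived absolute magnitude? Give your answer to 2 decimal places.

σ_M = 0.52 mag

M = m − 5 log₁₀ d + 5 = m + 5 log₁₀ p + 5, so ∂M/∂p = 5/(p ln 10).
σ_M = (5/ln 10) · (σ_p/p) = 2.1715 × 10/41.88 = 2.1715 × 0.23878 = 0.51851.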